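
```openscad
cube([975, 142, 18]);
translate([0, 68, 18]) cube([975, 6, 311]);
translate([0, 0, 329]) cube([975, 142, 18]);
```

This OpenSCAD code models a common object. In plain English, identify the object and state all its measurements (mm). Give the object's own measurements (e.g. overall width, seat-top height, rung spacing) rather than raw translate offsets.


An I-beam lying along x, 975 mm long. Overall section height 347 mm. Two flanges 142 mm wide (y) and 18 mm thick, one on the floor and one at the top; a web 6 mm thick runs between them, centred on the flange width.


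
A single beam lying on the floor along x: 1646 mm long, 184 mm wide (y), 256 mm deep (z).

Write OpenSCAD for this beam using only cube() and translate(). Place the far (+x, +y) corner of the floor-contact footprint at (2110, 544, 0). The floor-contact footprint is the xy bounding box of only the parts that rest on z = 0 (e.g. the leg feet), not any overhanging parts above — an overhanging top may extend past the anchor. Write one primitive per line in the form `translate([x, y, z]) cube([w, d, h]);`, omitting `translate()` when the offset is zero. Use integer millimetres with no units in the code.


translate([464, 360, 0]) cube([1646, 184, 256]);


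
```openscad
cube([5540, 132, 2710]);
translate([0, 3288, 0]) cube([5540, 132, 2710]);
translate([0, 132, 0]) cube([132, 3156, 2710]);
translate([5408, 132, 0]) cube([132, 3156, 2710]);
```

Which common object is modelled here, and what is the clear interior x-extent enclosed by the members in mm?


A house (or room) frame. The interior width is 5276 mm.

Four 2710 mm walls enclosing a rectangle with no floor or roof — a room or house frame. Outside width is 5540 mm and wall thickness is 132 mm, so the interior width is 5540 − 2 × 132 = 5276 mm.


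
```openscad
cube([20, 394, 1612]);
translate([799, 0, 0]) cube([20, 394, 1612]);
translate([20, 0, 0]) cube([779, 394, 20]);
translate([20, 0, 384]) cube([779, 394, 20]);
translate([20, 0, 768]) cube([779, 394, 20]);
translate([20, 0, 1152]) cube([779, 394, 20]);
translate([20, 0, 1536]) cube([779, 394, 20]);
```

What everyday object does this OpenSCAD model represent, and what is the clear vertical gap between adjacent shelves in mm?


A bookshelf. The clear shelf gap is 364 mm.

Two tall side panels with 5 horizontal boards between them — a bookshelf. The first two shelf undersides are at z = 0 and z = 384; with shelf thickness 20, the clear gap is 384 − 0 − 20 = 364 mm.


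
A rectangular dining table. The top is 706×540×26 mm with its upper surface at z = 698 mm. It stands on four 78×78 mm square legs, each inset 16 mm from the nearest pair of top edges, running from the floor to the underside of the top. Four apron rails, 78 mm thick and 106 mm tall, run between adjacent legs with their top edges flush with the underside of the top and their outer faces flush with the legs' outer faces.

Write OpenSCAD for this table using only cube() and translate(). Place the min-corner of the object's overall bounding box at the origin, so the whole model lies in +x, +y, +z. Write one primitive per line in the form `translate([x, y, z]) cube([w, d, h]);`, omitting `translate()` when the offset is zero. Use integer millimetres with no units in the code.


// leg_h = 698 - 26 = 672
// apron z = 672 - 106 = 566
translate([0, 0, 672]) cube([706, 540, 26]);
translate([16, 16, 0]) cube([78, 78, 672]);
translate([612, 16, 0]) cube([78, 78, 672]);
translate([16, 446, 0]) cube([78, 78, 672]);
translate([612, 446, 0]) cube([78, 78, 672]);
translate([94, 16, 566]) cube([518, 78, 106]);
translate([94, 446, 566]) cube([518, 78, 106]);
translate([16, 94, 566]) cube([78, 352, 106]);
translate([612, 94, 566]) cube([78, 352, 106]);


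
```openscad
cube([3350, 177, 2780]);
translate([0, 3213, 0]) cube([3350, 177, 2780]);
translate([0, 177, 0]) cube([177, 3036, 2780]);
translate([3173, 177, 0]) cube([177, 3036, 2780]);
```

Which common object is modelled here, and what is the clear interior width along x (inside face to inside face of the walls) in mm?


A house (or room) frame. The interior width is 2996 mm.

Four 2780 mm walls enclosing a rectangle with no floor or roof — a room or house frame. Outside width is 3350 mm and wall thickness is 177 mm, so the interior width is 3350 − 2 × 177 = 2996 mm.


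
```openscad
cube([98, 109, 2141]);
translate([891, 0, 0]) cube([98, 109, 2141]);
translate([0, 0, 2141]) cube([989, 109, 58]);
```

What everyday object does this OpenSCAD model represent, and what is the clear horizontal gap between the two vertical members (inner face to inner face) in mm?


A door frame. The clear opening width is 793 mm.

Two 2141 mm tall posts with a header on top — a door frame. The left jamb is 98 mm wide at x = 0; the right jamb starts at x = 891. The clear opening is 891 − 98 = 793 mm.


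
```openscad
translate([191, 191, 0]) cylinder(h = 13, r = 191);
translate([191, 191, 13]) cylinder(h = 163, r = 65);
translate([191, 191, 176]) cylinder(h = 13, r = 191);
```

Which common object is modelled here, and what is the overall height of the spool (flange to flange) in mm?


A spool. The overall height is 189 mm.

Three coaxial cylinders, large–small–large — a spool. Two 13 mm flanges and a 163 mm core give 13 + 163 + 13 = 189 mm.


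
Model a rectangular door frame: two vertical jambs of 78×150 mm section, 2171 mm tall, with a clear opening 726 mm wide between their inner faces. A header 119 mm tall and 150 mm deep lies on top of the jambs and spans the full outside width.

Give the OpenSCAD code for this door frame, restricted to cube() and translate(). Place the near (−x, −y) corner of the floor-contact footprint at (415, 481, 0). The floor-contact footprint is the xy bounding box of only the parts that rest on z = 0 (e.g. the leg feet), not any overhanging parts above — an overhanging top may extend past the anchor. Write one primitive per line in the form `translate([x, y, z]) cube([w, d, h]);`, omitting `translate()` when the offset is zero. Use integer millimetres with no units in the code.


translate([415, 481, 0]) cube([78, 150, 2171]);
translate([1219, 481, 0]) cube([78, 150, 2171]);
translate([415, 481, 2171]) cube([882, 150, 119]);


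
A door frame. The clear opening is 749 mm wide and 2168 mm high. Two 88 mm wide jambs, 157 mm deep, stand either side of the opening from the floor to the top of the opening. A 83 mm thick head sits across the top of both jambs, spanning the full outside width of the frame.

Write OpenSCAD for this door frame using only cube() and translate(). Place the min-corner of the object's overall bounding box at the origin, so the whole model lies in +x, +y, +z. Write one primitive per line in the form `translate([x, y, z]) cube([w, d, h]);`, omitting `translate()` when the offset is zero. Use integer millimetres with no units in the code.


cube([88, 157, 2168]);
translate([837, 0, 0]) cube([88, 157, 2168]);
translate([0, 0, 2168]) cube([925, 157, 83]);


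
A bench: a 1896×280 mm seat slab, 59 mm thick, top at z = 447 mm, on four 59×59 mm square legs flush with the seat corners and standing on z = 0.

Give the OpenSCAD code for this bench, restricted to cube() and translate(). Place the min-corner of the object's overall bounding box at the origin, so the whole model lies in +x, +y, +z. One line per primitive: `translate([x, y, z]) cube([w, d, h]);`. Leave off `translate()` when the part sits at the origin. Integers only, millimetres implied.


translate([0, 0, 388]) cube([1896, 280, 59]);
cube([59, 59, 388]);
translate([0, 221, 0]) cube([59, 59, 388]);
translate([1837, 0, 0]) cube([59, 59, 388]);
translate([1837, 221, 0]) cube([59, 59, 388]);


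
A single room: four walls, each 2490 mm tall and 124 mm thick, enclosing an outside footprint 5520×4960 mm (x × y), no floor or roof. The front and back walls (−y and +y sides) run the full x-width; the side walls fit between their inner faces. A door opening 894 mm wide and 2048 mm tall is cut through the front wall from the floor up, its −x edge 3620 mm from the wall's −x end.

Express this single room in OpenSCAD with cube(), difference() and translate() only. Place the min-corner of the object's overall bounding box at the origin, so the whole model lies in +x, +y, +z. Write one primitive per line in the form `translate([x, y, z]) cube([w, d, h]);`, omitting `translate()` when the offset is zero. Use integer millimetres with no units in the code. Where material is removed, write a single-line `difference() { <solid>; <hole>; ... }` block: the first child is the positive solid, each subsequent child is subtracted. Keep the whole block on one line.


difference() { cube([5520, 124, 2490]); translate([3620, 0, 0]) cube([894, 124, 2048]); }
translate([0, 4836, 0]) cube([5520, 124, 2490]);
translate([0, 124, 0]) cube([124, 4712, 2490]);
translate([5396, 124, 0]) cube([124, 4712, 2490]);


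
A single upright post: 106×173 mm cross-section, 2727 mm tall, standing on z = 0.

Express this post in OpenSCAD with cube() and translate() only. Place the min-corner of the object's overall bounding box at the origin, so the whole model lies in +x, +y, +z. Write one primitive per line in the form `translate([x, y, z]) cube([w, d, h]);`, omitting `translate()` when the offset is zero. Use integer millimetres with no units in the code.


cube([106, 173, 2727]);


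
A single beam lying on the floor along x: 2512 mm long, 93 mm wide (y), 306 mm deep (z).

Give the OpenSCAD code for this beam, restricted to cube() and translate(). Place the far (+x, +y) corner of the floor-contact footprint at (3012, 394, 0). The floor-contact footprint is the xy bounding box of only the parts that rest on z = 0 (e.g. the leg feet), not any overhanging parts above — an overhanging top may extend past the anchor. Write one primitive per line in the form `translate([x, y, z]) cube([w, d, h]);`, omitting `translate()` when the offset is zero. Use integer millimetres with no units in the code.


translate([500, 301, 0]) cube([2512, 93, 306]);


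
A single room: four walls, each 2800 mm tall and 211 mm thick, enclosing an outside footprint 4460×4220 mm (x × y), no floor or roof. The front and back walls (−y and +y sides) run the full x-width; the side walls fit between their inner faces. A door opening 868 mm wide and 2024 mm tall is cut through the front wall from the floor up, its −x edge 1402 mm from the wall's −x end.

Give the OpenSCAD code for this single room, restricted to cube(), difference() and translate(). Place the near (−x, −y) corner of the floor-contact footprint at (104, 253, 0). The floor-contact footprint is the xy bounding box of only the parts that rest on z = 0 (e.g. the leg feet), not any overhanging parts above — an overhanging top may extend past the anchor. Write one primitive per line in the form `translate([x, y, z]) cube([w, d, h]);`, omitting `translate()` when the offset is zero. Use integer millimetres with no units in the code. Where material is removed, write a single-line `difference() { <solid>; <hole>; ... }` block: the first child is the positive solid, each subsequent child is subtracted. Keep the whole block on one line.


difference() { translate([104, 253, 0]) cube([4460, 211, 2800]); translate([1506, 253, 0]) cube([868, 211, 2024]); }
translate([104, 4262, 0]) cube([4460, 211, 2800]);
translate([104, 464, 0]) cube([211, 3798, 2800]);
translate([4353, 464, 0]) cube([211, 3798, 2800]);


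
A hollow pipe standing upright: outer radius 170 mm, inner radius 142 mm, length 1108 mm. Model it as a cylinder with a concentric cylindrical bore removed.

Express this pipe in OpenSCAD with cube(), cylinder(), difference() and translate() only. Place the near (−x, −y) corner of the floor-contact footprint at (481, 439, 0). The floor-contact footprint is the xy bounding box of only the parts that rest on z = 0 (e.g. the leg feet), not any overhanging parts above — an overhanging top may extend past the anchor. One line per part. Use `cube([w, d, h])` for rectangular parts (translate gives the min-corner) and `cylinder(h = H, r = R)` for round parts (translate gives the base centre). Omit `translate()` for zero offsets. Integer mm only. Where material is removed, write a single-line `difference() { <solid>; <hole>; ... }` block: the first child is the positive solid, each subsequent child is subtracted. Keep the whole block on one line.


difference() { translate([651, 609, 0]) cylinder(h = 1108, r = 170); translate([651, 609, 0]) cylinder(h = 1108, r = 142); }


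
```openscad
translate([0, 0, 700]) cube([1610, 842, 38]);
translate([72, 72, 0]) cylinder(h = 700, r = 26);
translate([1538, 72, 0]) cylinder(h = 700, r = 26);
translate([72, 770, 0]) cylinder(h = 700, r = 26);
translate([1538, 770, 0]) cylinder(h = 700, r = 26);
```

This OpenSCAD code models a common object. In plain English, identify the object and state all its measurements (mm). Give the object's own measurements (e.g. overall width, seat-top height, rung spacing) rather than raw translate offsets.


A table: top 1610 mm (x) × 842 mm (y), 38 mm thick, upper face at z = 738 mm, on four round legs of 52 mm diameter, each leg's bounding box inset 46 mm from the nearest pair of top edges from z = 0 to the bottom of the top.


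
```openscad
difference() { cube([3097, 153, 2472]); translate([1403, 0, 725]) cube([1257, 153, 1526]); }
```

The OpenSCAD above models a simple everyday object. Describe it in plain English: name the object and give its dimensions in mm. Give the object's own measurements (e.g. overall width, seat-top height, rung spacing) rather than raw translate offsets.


A wall 3097 mm long (x), 153 mm thick (y), 2472 mm tall, with a rectangular window opening cut through it. The opening is 1257 mm wide and 1526 mm tall; its sill is at z = 725 mm and its near (−x) edge is 1403 mm from the wall's −x end. The opening passes through the full wall thickness.


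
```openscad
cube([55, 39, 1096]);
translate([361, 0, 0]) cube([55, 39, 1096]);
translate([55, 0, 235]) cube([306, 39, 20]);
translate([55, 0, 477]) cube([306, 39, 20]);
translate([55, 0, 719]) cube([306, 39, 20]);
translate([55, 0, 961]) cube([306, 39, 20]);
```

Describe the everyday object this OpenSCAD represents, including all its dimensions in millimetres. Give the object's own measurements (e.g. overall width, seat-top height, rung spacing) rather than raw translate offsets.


A straight ladder. Two 55×39 mm vertical rails, 1096 mm tall, stand 416 mm apart (outside-to-outside) with their front faces coplanar on the −y side. 4 rungs, each 39 mm deep and 20 mm tall, span between the inner faces of the rails, front faces flush with the rails. The lowest rung's underside is at z = 235 mm and rungs are spaced 242 mm apart (underside to underside).


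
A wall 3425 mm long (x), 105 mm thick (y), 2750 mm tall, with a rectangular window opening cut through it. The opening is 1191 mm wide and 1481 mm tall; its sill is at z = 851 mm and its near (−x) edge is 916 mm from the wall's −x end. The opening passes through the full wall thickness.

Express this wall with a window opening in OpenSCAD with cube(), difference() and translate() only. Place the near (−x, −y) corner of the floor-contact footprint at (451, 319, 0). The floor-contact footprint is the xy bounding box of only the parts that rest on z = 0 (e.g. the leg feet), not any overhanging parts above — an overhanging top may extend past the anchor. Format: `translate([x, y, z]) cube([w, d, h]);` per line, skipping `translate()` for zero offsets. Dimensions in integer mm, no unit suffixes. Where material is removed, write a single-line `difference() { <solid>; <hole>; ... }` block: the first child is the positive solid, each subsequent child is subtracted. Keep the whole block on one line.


difference() { translate([451, 319, 0]) cube([3425, 105, 2750]); translate([1367, 319, 851]) cube([1191, 105, 1481]); }


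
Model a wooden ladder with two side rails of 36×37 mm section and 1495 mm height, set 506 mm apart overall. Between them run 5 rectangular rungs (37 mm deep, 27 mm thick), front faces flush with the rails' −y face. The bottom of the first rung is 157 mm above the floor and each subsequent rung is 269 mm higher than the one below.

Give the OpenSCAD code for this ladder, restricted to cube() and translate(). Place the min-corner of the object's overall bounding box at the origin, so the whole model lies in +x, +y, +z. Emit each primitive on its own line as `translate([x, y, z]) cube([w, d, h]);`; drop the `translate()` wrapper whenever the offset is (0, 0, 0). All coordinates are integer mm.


cube([36, 37, 1495]);
translate([470, 0, 0]) cube([36, 37, 1495]);
translate([36, 0, 157]) cube([434, 37, 27]);
translate([36, 0, 426]) cube([434, 37, 27]);
translate([36, 0, 695]) cube([434, 37, 27]);
translate([36, 0, 964]) cube([434, 37, 27]);
translate([36, 0, 1233]) cube([434, 37, 27]);


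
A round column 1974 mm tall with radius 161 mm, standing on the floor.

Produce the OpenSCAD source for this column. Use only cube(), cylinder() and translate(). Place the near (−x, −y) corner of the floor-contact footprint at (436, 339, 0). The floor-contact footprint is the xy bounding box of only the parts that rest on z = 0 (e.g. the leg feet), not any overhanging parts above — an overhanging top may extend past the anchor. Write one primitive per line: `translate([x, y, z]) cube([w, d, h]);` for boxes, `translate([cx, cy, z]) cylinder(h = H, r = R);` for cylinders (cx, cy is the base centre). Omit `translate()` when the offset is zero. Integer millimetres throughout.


translate([597, 500, 0]) cylinder(h = 1974, r = 161);


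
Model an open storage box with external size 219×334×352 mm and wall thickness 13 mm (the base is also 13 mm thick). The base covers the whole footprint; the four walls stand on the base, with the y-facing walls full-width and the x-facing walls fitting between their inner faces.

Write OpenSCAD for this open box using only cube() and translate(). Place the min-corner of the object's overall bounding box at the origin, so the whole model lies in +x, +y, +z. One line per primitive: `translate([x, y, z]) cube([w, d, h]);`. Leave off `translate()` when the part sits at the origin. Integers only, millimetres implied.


cube([219, 334, 13]);
translate([0, 0, 13]) cube([219, 13, 339]);
translate([0, 321, 13]) cube([219, 13, 339]);
translate([0, 13, 13]) cube([13, 308, 339]);
translate([206, 13, 13]) cube([13, 308, 339]);


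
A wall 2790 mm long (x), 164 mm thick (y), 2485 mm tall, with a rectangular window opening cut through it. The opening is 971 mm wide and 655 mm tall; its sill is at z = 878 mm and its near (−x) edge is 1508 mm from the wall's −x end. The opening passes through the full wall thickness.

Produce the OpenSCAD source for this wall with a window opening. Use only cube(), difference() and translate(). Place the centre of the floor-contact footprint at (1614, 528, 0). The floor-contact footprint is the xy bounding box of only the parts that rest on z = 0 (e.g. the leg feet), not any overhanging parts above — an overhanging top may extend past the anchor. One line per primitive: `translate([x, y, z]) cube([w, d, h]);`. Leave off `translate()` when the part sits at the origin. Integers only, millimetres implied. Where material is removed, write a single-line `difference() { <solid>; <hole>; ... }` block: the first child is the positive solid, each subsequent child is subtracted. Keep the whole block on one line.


difference() { translate([219, 446, 0]) cube([2790, 164, 2485]); translate([1727, 446, 878]) cube([971, 164, 655]); }


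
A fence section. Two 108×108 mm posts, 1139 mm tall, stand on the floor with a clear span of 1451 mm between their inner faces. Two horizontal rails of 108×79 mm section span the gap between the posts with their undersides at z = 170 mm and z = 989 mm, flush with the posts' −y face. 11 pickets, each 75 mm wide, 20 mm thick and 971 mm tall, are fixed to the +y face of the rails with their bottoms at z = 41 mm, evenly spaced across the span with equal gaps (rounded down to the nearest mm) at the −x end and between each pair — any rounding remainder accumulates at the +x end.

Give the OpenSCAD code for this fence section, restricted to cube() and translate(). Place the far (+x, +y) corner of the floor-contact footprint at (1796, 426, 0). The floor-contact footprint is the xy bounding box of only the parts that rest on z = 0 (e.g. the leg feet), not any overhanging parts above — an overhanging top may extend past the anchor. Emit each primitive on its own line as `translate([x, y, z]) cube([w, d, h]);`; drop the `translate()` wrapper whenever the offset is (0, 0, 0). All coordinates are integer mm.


translate([129, 318, 0]) cube([108, 108, 1139]);
translate([1688, 318, 0]) cube([108, 108, 1139]);
translate([237, 318, 170]) cube([1451, 108, 79]);
translate([237, 318, 989]) cube([1451, 108, 79]);
translate([289, 426, 41]) cube([75, 20, 971]);
translate([416, 426, 41]) cube([75, 20, 971]);
translate([543, 426, 41]) cube([75, 20, 971]);
translate([670, 426, 41]) cube([75, 20, 971]);
translate([797, 426, 41]) cube([75, 20, 971]);
translate([924, 426, 41]) cube([75, 20, 971]);
translate([1051, 426, 41]) cube([75, 20, 971]);
translate([1178, 426, 41]) cube([75, 20, 971]);
translate([1305, 426, 41]) cube([75, 20, 971]);
translate([1432, 426, 41]) cube([75, 20, 971]);
translate([1559, 426, 41]) cube([75, 20, 971]);


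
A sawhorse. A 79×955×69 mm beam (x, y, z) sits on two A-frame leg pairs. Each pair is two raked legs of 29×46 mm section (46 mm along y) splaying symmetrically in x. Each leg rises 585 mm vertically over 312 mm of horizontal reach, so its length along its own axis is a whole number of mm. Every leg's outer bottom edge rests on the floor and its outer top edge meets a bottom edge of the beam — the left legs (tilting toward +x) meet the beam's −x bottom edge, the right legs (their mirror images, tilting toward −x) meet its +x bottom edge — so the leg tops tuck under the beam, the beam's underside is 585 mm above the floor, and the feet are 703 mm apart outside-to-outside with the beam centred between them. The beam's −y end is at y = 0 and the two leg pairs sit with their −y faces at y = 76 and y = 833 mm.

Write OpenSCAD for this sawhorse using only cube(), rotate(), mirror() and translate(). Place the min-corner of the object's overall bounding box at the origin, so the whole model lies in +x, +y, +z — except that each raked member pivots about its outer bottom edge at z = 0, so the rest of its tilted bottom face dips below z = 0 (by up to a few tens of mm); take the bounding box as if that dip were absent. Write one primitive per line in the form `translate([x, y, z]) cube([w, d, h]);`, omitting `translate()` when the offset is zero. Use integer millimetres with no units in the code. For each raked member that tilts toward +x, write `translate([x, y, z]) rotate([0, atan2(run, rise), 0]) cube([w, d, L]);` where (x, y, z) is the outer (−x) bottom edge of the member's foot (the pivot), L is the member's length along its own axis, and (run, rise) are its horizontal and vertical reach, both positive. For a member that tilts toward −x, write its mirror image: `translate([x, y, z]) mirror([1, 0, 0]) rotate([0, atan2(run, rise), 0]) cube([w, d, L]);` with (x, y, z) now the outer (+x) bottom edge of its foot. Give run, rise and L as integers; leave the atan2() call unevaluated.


translate([312, 0, 585]) cube([79, 955, 69]);
translate([0, 76, 0]) rotate([0, atan2(312, 585), 0]) cube([29, 46, 663]);
translate([703, 76, 0]) mirror([1, 0, 0]) rotate([0, atan2(312, 585), 0]) cube([29, 46, 663]);
translate([0, 833, 0]) rotate([0, atan2(312, 585), 0]) cube([29, 46, 663]);
translate([703, 833, 0]) mirror([1, 0, 0]) rotate([0, atan2(312, 585), 0]) cube([29, 46, 663]);


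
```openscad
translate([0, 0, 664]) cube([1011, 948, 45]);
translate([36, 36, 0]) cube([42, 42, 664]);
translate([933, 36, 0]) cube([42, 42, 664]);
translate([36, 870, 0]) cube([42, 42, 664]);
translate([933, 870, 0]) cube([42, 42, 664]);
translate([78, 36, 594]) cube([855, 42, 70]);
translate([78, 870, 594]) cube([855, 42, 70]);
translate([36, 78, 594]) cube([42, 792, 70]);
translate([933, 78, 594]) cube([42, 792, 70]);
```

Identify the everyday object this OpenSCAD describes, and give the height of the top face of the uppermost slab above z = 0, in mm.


A table. The table height is 709 mm.

A 1011×948×45 slab sits at z = 664 on four 42 mm square posts — a table. The top surface is at 664 + 45 = 709 mm.


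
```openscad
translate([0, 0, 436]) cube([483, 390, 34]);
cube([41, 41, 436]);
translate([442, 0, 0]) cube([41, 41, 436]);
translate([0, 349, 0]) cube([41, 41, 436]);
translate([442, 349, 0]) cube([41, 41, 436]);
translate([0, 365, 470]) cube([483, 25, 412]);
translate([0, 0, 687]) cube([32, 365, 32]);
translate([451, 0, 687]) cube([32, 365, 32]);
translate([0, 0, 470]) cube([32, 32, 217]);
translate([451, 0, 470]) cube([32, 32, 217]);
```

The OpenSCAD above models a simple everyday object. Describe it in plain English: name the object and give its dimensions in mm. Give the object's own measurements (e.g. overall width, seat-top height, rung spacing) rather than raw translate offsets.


A chair. The seat is a 483×390×34 mm slab with its top at z = 470 mm, on four 41×41 mm corner legs (flush with the seat edges, standing on z = 0). A flat backrest 25 mm thick, 412 mm tall, spans the full seat width and rises from the seat top along its +y edge, rear face flush with the rear of the seat. Two armrests of 32×32 mm section run along each side from the seat's front edge to the front of the backrest, top faces 249 mm above the seat top and outer faces flush with the seat's x-edges; a 32×32 mm post under the front of each armrest stands on the seat at the front corner.


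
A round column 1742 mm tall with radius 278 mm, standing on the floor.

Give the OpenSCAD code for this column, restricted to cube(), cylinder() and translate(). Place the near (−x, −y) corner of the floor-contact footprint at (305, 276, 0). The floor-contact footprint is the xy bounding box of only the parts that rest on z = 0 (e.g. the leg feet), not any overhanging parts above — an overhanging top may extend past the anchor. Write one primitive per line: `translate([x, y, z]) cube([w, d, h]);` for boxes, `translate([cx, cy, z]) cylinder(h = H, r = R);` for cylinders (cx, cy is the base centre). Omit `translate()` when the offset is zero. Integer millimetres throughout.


translate([583, 554, 0]) cylinder(h = 1742, r = 278);


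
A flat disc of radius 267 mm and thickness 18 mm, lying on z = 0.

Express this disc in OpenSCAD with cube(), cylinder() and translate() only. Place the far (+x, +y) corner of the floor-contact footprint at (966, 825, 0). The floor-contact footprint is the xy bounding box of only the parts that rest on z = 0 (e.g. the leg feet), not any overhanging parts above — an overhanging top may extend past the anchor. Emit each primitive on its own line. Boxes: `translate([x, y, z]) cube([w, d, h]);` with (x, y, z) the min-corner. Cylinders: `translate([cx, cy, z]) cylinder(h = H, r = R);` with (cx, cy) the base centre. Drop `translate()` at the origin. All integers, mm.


translate([699, 558, 0]) cylinder(h = 18, r = 267);


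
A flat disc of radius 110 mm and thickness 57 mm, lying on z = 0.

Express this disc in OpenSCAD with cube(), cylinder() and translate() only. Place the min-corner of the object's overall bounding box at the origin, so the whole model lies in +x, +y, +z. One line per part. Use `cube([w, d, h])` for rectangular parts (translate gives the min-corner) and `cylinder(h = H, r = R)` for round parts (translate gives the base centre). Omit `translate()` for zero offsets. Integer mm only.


translate([110, 110, 0]) cylinder(h = 57, r = 110);


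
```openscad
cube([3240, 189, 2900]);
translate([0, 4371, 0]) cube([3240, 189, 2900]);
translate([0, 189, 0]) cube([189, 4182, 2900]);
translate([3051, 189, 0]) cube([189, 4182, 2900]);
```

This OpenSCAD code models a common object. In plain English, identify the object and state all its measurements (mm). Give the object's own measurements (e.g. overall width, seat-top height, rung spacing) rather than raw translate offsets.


The wall frame of a small rectangular building: four walls, each 2900 mm tall and 189 mm thick, enclosing a footprint 3240 mm (x) by 4560 mm (y) outside-to-outside, with no floor or roof. The front and back walls (the −y and +y sides) span the full width; the two side walls fit between them.


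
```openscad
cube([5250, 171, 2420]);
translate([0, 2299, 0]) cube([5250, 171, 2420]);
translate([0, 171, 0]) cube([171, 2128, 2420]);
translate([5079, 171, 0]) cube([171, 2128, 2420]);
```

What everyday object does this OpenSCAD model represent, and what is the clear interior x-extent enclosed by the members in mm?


A house (or room) frame. The interior width is 4908 mm.

Four 2420 mm walls enclosing a rectangle with no floor or roof — a room or house frame. Outside width is 5250 mm and wall thickness is 171 mm, so the interior width is 5250 − 2 × 171 = 4908 mm.


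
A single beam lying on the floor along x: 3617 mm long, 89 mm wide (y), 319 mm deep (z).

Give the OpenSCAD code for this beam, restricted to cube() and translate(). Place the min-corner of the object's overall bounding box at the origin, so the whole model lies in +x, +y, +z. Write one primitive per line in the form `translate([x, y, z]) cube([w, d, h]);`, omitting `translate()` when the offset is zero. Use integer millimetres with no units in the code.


cube([3617, 89, 319]);


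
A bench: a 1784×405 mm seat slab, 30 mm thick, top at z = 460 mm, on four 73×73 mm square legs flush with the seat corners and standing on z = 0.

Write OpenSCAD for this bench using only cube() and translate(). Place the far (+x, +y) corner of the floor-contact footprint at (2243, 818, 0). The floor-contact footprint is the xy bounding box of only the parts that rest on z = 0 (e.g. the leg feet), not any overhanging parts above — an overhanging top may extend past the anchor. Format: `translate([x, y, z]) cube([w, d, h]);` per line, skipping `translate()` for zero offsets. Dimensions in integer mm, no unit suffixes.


// leg_h = 460 − 30 = 430
translate([459, 413, 430]) cube([1784, 405, 30]);
translate([459, 413, 0]) cube([73, 73, 430]);
translate([459, 745, 0]) cube([73, 73, 430]);
translate([2170, 413, 0]) cube([73, 73, 430]);
translate([2170, 745, 0]) cube([73, 73, 430]);


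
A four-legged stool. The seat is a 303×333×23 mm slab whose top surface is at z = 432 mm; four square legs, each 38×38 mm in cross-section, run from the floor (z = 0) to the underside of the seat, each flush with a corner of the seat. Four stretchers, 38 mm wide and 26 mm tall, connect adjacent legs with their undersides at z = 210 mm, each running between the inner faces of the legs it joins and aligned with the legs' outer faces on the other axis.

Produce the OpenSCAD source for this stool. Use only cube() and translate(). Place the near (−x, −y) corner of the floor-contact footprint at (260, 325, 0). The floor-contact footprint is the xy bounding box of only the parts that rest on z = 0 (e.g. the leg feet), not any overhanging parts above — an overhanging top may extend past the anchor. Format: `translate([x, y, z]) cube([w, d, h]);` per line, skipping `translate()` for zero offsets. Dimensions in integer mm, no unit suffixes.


// leg_h = 432 - 23 = 409
// stretcher span = 303 - 2*38 = 227
translate([260, 325, 409]) cube([303, 333, 23]);
translate([260, 325, 0]) cube([38, 38, 409]);
translate([525, 325, 0]) cube([38, 38, 409]);
translate([260, 620, 0]) cube([38, 38, 409]);
translate([525, 620, 0]) cube([38, 38, 409]);
translate([298, 325, 210]) cube([227, 38, 26]);
translate([298, 620, 210]) cube([227, 38, 26]);
translate([260, 363, 210]) cube([38, 257, 26]);
translate([525, 363, 210]) cube([38, 257, 26]);


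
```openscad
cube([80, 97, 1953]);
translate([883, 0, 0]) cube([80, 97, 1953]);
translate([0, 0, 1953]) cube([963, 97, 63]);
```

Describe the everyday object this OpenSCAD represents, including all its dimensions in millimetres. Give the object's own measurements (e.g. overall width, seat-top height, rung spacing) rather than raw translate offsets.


A door frame. The clear opening is 803 mm wide and 1953 mm high. Two 80 mm wide jambs, 97 mm deep, stand either side of the opening from the floor to the top of the opening. A 63 mm thick head sits across the top of both jambs, spanning the full outside width of the frame.


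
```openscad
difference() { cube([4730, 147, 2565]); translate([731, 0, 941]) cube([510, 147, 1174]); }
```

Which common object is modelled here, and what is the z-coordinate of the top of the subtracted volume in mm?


A wall with a window opening. The window head height is 2115 mm.

A wall with a rectangular opening subtracted — a window. Sill at z = 941, opening 1174 mm tall, so the head is at 941 + 1174 = 2115 mm.


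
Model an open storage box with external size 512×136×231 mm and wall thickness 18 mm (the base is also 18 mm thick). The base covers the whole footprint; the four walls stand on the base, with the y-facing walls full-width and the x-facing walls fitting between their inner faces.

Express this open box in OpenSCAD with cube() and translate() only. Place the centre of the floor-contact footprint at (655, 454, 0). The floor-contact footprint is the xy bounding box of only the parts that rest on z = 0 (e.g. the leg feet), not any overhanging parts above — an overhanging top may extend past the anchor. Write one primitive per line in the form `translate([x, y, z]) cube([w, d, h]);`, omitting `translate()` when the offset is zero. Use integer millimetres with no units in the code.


translate([399, 386, 0]) cube([512, 136, 18]);
translate([399, 386, 18]) cube([512, 18, 213]);
translate([399, 504, 18]) cube([512, 18, 213]);
translate([399, 404, 18]) cube([18, 100, 213]);
translate([893, 404, 18]) cube([18, 100, 213]);


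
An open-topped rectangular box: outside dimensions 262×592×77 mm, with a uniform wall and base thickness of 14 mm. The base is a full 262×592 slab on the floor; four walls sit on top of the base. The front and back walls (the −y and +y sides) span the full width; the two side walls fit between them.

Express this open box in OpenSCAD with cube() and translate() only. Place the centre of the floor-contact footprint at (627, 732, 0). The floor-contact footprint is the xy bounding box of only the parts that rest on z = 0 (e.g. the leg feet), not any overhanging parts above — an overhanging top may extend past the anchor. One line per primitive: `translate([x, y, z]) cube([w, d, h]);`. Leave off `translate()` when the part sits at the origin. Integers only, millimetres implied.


translate([496, 436, 0]) cube([262, 592, 14]);
translate([496, 436, 14]) cube([262, 14, 63]);
translate([496, 1014, 14]) cube([262, 14, 63]);
translate([496, 450, 14]) cube([14, 564, 63]);
translate([744, 450, 14]) cube([14, 564, 63]);


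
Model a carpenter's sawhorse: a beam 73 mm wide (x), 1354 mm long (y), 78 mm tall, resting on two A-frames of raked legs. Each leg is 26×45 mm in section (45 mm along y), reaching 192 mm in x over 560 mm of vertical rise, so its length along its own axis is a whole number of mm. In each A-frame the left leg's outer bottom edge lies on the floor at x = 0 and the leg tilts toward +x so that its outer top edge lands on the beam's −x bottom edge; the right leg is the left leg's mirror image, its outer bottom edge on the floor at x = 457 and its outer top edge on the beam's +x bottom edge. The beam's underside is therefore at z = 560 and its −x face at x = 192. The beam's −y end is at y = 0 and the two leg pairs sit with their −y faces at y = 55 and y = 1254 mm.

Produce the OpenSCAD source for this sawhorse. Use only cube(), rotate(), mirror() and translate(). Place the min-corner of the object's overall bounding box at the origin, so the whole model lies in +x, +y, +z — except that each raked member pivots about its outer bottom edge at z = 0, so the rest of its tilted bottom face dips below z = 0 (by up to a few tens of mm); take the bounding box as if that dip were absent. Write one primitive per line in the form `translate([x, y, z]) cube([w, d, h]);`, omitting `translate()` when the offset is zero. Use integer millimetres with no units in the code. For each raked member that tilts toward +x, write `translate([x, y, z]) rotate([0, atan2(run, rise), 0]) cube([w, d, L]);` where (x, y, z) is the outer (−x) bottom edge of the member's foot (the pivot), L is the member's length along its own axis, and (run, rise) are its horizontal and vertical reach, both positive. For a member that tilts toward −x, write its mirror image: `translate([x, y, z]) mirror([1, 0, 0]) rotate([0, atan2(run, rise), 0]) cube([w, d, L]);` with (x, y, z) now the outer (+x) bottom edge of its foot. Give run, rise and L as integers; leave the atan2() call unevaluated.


translate([192, 0, 560]) cube([73, 1354, 78]);
translate([0, 55, 0]) rotate([0, atan2(192, 560), 0]) cube([26, 45, 592]);
translate([457, 55, 0]) mirror([1, 0, 0]) rotate([0, atan2(192, 560), 0]) cube([26, 45, 592]);
translate([0, 1254, 0]) rotate([0, atan2(192, 560), 0]) cube([26, 45, 592]);
translate([457, 1254, 0]) mirror([1, 0, 0]) rotate([0, atan2(192, 560), 0]) cube([26, 45, 592]);


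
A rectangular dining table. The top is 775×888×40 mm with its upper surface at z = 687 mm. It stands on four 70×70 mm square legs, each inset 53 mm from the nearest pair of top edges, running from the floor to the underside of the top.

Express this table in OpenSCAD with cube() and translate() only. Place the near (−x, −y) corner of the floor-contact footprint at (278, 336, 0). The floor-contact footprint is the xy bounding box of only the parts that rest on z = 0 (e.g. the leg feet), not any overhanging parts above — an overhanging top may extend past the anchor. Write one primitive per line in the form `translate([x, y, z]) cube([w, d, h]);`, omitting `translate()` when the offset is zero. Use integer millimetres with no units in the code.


translate([225, 283, 647]) cube([775, 888, 40]);
translate([278, 336, 0]) cube([70, 70, 647]);
translate([877, 336, 0]) cube([70, 70, 647]);
translate([278, 1048, 0]) cube([70, 70, 647]);
translate([877, 1048, 0]) cube([70, 70, 647]);


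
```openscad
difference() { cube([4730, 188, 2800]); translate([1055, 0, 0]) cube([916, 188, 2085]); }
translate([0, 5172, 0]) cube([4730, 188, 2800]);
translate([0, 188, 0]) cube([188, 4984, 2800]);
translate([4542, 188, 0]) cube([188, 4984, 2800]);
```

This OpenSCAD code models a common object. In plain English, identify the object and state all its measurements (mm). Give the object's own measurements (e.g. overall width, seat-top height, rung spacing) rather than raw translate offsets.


A single room: four walls, each 2800 mm tall and 188 mm thick, enclosing an outside footprint 4730×5360 mm (x × y), no floor or roof. The front and back walls (−y and +y sides) run the full x-width; the side walls fit between their inner faces. A door opening 916 mm wide and 2085 mm tall is cut through the front wall from the floor up, its −x edge 1055 mm from the wall's −x end.


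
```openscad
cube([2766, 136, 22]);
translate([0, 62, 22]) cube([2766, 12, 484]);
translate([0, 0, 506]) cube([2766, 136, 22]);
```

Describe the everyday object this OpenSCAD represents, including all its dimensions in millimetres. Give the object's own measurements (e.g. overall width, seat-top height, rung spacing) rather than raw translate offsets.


An I-beam lying along x, 2766 mm long. Overall section height 528 mm. Two flanges 136 mm wide (y) and 22 mm thick, one on the floor and one at the top; a web 12 mm thick runs between them, centred on the flange width.


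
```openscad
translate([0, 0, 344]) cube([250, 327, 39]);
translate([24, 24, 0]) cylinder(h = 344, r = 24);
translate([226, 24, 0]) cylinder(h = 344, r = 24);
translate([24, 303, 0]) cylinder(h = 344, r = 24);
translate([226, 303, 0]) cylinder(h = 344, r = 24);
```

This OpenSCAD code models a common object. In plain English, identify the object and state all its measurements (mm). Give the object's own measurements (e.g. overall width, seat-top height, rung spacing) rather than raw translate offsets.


A simple wooden stool: a rectangular seat 250 mm (x) by 327 mm (y), 39 mm thick, top face at z = 383 mm, on four round legs, each 48 mm in diameter. The legs rest on z = 0, each leg's axis is inset half a diameter from the nearest pair of seat edges (so the leg's bounding box is flush with the corner).
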